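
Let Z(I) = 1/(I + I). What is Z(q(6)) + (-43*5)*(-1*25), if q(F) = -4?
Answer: 42999/8 ≈ 5374.9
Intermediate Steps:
Z(I) = 1/(2*I)
Z(q(6)) + (-43*5)*(-1*25) = (½)/(-4) + (-43*5)*(-1*25) = (½)*(-¼) - 215*(-25) = -⅛ + 5375 = 42999/8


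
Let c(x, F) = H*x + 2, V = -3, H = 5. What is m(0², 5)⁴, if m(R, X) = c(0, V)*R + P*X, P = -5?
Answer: 390625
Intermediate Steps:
c(x, F) = 2 + 5*x (c(x, F) = 5*x + 2 = 2 + 5*x)
m(R, X) = -5*X + 2*R (m(R, X) = (2 + 5*0)*R - 5*X = (2 + 0)*R - 5*X = 2*R - 5*X = -5*X + 2*R)
m(0², 5)⁴ = (-5*5 + 2*0²)⁴ = (-25 + 2*0)⁴ = (-25 + 0)⁴ = (-25)⁴ = 390625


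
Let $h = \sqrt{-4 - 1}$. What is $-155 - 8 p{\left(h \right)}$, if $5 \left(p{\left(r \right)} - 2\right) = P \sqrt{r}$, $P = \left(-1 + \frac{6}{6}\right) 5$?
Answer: $-171$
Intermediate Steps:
$h = i \sqrt{5}$ ($h = \sqrt{-5} = i \sqrt{5} \approx 2.2361 i$)
$P = 0$ ($P = \left(-1 + 6 \cdot \frac{1}{6}\right) 5 = \left(-1 + 1\right) 5 = 0 \cdot 5 = 0$)
$p{\left(r \right)} = 2$ ($p{\left(r \right)} = 2 + \frac{0 \sqrt{r}}{5} = 2 + \frac{1}{5} \cdot 0 = 2 + 0 = 2$)
$-155 - 8 p{\left(h \right)} = -155 - 16 = -171$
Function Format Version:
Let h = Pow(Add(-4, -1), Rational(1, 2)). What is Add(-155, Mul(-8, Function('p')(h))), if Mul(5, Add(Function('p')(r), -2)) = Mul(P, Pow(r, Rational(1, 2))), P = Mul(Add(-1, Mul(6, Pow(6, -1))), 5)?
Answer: -171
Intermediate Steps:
h = Mul(I, Pow(5, Rational(1, 2))) (h = Pow(-5, Rational(1, 2)) = Mul(I, Pow(5, Rational(1, 2))) ≈ Mul(2.2361, I))
P = 0 (P = Mul(Add(-1, Mul(6, Rational(1, 6))), 5) = Mul(Add(-1, 1), 5) = Mul(0, 5) = 0)
Function('p')(r) = 2 (Function('p')(r) = Add(2, Mul(Rational(1, 5), Mul(0, Pow(r, Rational(1, 2))))) = Add(2, Mul(Rational(1, 5), 0)) = Add(2, 0) = 2)
Add(-155, Mul(-8, Function('p')(h))) = Add(-155, Mul(-8, 2)) = Add(-155, -16) = -171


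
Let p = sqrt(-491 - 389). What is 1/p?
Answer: -I*sqrt(55)/220 ≈ -0.03371*I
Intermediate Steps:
p = 4*I*sqrt(55) (p = sqrt(-880) = 4*I*sqrt(55) ≈ 29.665*I)
1/p = 1/(4*I*sqrt(55)) = -I*sqrt(55)/220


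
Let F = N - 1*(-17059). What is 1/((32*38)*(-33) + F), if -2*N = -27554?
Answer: -1/9292 ≈ -0.00010762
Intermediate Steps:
N = 13777 (N = -½*(-27554) = 13777)
F = 30836 (F = 13777 - 1*(-17059) = 13777 + 17059 = 30836)
1/((32*38)*(-33) + F) = 1/((32*38)*(-33) + 30836) = 1/(1216*(-33) + 30836) = 1/(-40128 + 30836) = 1/(-9292) = -1/9292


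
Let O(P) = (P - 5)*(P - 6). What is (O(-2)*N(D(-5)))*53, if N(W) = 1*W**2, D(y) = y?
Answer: 74200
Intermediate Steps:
O(P) = (-6 + P)*(-5 + P) (O(P) = (-5 + P)*(-6 + P) = (-6 + P)*(-5 + P))
N(W) = W**2
(O(-2)*N(D(-5)))*53 = ((30 + (-2)**2 - 11*(-2))*(-5)**2)*53 = ((30 + 4 + 22)*25)*53 = (56*25)*53 = 1400*53 = 74200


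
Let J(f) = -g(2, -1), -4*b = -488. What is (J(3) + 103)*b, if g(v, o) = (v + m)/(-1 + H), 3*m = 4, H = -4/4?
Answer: 38308/3 ≈ 12769.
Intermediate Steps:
b = 122 (b = -¼*(-488) = 122)
H = -1 (H = -4*¼ = -1)
m = 4/3 (m = (⅓)*4 = 4/3 ≈ 1.3333)
g(v, o) = -⅔ - v/2 (g(v, o) = (v + 4/3)/(-1 - 1) = (4/3 + v)/(-2) = (4/3 + v)*(-½) = -⅔ - v/2)
J(f) = 5/3 (J(f) = -(-⅔ - ½*2) = -(-⅔ - 1) = -1*(-5/3) = 5/3)
(J(3) + 103)*b = (5/3 + 103)*122 = (314/3)*122 = 38308/3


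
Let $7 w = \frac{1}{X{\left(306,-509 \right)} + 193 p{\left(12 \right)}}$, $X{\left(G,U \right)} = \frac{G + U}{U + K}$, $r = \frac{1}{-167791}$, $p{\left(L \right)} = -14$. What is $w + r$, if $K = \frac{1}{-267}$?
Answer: $- \frac{25373576913}{431241133882559} \approx -5.8839 \cdot 10^{-5}$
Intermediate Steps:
$K = - \frac{1}{267} \approx -0.0037453$
$r = - \frac{1}{167791} \approx -5.9598 \cdot 10^{-6}$
$X{\left(G,U \right)} = \frac{G + U}{- \frac{1}{267} + U}$ ($X{\left(G,U \right)} = \frac{G + U}{U - \frac{1}{267}} = \frac{G + U}{- \frac{1}{267} + U}$)
$w = - \frac{135904}{2570108849}$ ($w = \frac{1}{7 \left(\frac{267 \left(306 - 509\right)}{-1 + 267 \left(-509\right)} + 193 \left(-14\right)\right)} = \frac{1}{7 \left(267 \frac{1}{-1 - 135903} \left(-203\right) - 2702\right)} = \frac{1}{7 \left(267 \frac{1}{-135904} \left(-203\right) - 2702\right)} = \frac{1}{7 \left(267 \left(- \frac{1}{135904}\right) \left(-203\right) - 2702\right)} = \frac{1}{7 \left(\frac{54201}{135904} - 2702\right)} = \frac{1}{7 \left(- \frac{367158407}{135904}\right)} = \frac{1}{7} \left(- \frac{135904}{367158407}\right) = - \frac{135904}{2570108849} \approx -5.2879 \cdot 10^{-5}$)
$w + r = - \frac{135904}{2570108849} - \frac{1}{167791} = - \frac{25373576913}{431241133882559}$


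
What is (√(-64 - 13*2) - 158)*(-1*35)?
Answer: 5530 - 105*I*√10 ≈ 5530.0 - 332.04*I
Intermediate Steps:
(√(-64 - 13*2) - 158)*(-1*35) = (√(-64 - 26) - 158)*(-35) = (√(-90) - 158)*(-35) = (3*I*√10 - 158)*(-35) = (-158 + 3*I*√10)*(-35) = 5530 - 105*I*√10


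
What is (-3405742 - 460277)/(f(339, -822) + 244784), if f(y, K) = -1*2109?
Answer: -3866019/242675 ≈ -15.931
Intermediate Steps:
f(y, K) = -2109
(-3405742 - 460277)/(f(339, -822) + 244784) = (-3405742 - 460277)/(-2109 + 244784) = -3866019/242675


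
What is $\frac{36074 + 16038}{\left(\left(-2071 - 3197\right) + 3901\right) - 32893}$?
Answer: $- \frac{13028}{8565} \approx -1.5211$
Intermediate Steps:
$\frac{36074 + 16038}{\left(\left(-2071 - 3197\right) + 3901\right) - 32893} = \frac{52112}{\left(\left(-2071 - 3197\right) + 3901\right) - 32893} = \frac{52112}{\left(-5268 + 3901\right) - 32893} = \frac{52112}{-1367 - 32893} = \frac{52112}{-34260} = 52112 \left(- \frac{1}{34260}\right) = - \frac{13028}{8565}$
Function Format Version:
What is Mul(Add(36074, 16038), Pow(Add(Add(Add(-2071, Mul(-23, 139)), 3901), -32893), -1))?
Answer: Rational(-13028, 8565) ≈ -1.5211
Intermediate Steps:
Mul(Add(36074, 16038), Pow(Add(Add(Add(-2071, Mul(-23, 139)), 3901), -32893), -1)) = Mul(52112, Pow(Add(Add(Add(-2071, -3197), 3901), -32893), -1)) = Mul(52112, Pow(Add(Add(-5268, 3901), -32893), -1)) = Mul(52112, Pow(Add(-1367, -32893), -1)) = Mul(52112, Pow(-34260, -1)) = Mul(52112, Rational(-1, 34260)) = Rational(-13028, 8565)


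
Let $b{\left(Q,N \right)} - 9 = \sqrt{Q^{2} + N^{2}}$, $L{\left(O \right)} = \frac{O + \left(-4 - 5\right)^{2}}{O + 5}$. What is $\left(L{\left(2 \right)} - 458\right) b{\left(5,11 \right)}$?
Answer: $- \frac{28107}{7} - \frac{3123 \sqrt{146}}{7} \approx -9406.0$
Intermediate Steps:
$L{\left(O \right)} = \frac{81 + O}{5 + O}$ ($L{\left(O \right)} = \frac{O + \left(-9\right)^{2}}{5 + O} = \frac{O + 81}{5 + O} = \frac{81 + O}{5 + O}$)
$b{\left(Q,N \right)} = 9 + \sqrt{N^{2} + Q^{2}}$ ($b{\left(Q,N \right)} = 9 + \sqrt{Q^{2} + N^{2}} = 9 + \sqrt{N^{2} + Q^{2}}$)
$\left(L{\left(2 \right)} - 458\right) b{\left(5,11 \right)} = \left(\frac{81 + 2}{5 + 2} - 458\right) \left(9 + \sqrt{11^{2} + 5^{2}}\right) = \left(\frac{1}{7} \cdot 83 - 458\right) \left(9 + \sqrt{121 + 25}\right) = \left(\frac{1}{7} \cdot 83 - 458\right) \left(9 + \sqrt{146}\right) = \left(\frac{83}{7} - 458\right) \left(9 + \sqrt{146}\right) = - \frac{3123 \left(9 + \sqrt{146}\right)}{7} = - \frac{28107}{7} - \frac{3123 \sqrt{146}}{7}$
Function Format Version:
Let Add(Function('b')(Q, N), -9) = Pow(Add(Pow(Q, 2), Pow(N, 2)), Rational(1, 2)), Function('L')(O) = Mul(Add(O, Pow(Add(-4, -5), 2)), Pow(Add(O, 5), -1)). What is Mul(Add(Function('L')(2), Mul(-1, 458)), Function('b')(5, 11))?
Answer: Add(Rational(-28107, 7), Mul(Rational(-3123, 7), Pow(146, Rational(1, 2)))) ≈ -9406.0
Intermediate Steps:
Function('L')(O) = Mul(Pow(Add(5, O), -1), Add(81, O)) (Function('L')(O) = Mul(Add(O, Pow(-9, 2)), Pow(Add(5, O), -1)) = Mul(Add(O, 81), Pow(Add(5, O), -1)) = Mul(Add(81, O), Pow(Add(5, O), -1)) = Mul(Pow(Add(5, O), -1), Add(81, O)))
Function('b')(Q, N) = Add(9, Pow(Add(Pow(N, 2), Pow(Q, 2)), Rational(1, 2))) (Function('b')(Q, N) = Add(9, Pow(Add(Pow(Q, 2), Pow(N, 2)), Rational(1, 2))) = Add(9, Pow(Add(Pow(N, 2), Pow(Q, 2)), Rational(1, 2))))
Mul(Add(Function('L')(2), Mul(-1, 458)), Function('b')(5, 11)) = Mul(Add(Mul(Pow(Add(5, 2), -1), Add(81, 2)), Mul(-1, 458)), Add(9, Pow(Add(Pow(11, 2), Pow(5, 2)), Rational(1, 2)))) = Mul(Add(Mul(Pow(7, -1), 83), -458), Add(9, Pow(Add(121, 25), Rational(1, 2)))) = Mul(Add(Mul(Rational(1, 7), 83), -458), Add(9, Pow(146, Rational(1, 2)))) = Mul(Add(Rational(83, 7), -458), Add(9, Pow(146, Rational(1, 2)))) = Mul(Rational(-3123, 7), Add(9, Pow(146, Rational(1, 2)))) = Add(Rational(-28107, 7), Mul(Rational(-3123, 7), Pow(146, Rational(1, 2))))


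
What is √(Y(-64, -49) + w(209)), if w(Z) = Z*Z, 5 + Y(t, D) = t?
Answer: 2*√10903 ≈ 208.83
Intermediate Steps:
Y(t, D) = -5 + t
w(Z) = Z²
√(Y(-64, -49) + w(209)) = √((-5 - 64) + 209²) = √(-69 + 43681) = √43612 = 2*√10903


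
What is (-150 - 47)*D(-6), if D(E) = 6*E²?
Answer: -42552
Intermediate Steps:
(-150 - 47)*D(-6) = (-150 - 47)*(6*(-6)²) = -1182*36 = -197*216 = -42552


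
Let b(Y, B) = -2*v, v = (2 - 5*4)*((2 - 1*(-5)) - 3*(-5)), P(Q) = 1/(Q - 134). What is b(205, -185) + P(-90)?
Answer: 177407/224 ≈ 792.00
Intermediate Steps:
P(Q) = 1/(-134 + Q)
v = -396 (v = (2 - 20)*((2 + 5) + 15) = -18*(7 + 15) = -18*22 = -396)
b(Y, B) = 792 (b(Y, B) = -2*(-396) = 792)
b(205, -185) + P(-90) = 792 + 1/(-134 - 90) = 792 + 1/(-224) = 792 - 1/224 = 177407/224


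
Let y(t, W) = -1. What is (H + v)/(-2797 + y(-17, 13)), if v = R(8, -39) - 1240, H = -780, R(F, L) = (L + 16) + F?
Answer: 2035/2798 ≈ 0.72731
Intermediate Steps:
R(F, L) = 16 + F + L (R(F, L) = (16 + L) + F = 16 + F + L)
v = -1255 (v = (16 + 8 - 39) - 1240 = -15 - 1240 = -1255)
(H + v)/(-2797 + y(-17, 13)) = (-780 - 1255)/(-2797 - 1) = -2035/(-2798) = -2035*(-1/2798) = 2035/2798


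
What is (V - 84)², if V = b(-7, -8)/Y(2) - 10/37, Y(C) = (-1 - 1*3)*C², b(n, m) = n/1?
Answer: 2463037641/350464 ≈ 7027.9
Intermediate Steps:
b(n, m) = n (b(n, m) = n*1 = n)
Y(C) = -4*C² (Y(C) = (-1 - 3)*C² = -4*C²)
V = 99/592 (V = -7/((-4*2²)) - 10/37 = -7/((-4*4)) - 10*1/37 = -7/(-16) - 10/37 = -7*(-1/16) - 10/37 = 7/16 - 10/37 = 99/592 ≈ 0.16723)
(V - 84)² = (99/592 - 84)² = (-49629/592)² = 2463037641/350464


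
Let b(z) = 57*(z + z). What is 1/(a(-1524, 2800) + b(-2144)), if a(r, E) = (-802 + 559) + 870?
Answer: -1/243789 ≈ -4.1019e-6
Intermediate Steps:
b(z) = 114*z (b(z) = 57*(2*z) = 114*z)
a(r, E) = 627 (a(r, E) = -243 + 870 = 627)
1/(a(-1524, 2800) + b(-2144)) = 1/(627 + 114*(-2144)) = 1/(627 - 244416) = 1/(-243789) = -1/243789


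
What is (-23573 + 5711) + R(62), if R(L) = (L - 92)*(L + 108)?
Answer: -22962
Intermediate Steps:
R(L) = (-92 + L)*(108 + L)
(-23573 + 5711) + R(62) = (-23573 + 5711) + (-9936 + 62**2 + 16*62) = -17862 + (-9936 + 3844 + 992) = -17862 - 5100 = -22962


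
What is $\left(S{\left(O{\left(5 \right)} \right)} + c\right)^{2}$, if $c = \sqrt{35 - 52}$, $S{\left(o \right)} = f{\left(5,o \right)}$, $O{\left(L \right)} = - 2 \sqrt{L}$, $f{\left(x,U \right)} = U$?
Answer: $3 - 4 i \sqrt{85} \approx 3.0 - 36.878 i$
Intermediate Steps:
$S{\left(o \right)} = o$
$c = i \sqrt{17}$ ($c = \sqrt{-17} = i \sqrt{17} \approx 4.1231 i$)
$\left(S{\left(O{\left(5 \right)} \right)} + c\right)^{2} = \left(- 2 \sqrt{5} + i \sqrt{17}\right)^{2}$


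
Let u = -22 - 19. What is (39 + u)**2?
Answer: 4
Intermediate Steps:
u = -41
(39 + u)**2 = (39 - 41)**2 = (-2)**2 = 4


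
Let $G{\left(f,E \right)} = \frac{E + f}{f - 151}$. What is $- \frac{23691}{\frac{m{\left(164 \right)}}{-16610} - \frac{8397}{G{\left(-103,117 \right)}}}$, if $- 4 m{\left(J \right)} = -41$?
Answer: $- \frac{11018210280}{70852878073} \approx -0.15551$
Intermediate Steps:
$G{\left(f,E \right)} = \frac{E + f}{-151 + f}$
$m{\left(J \right)} = \frac{41}{4}$ ($m{\left(J \right)} = \left(- \frac{1}{4}\right) \left(-41\right) = \frac{41}{4}$)
$- \frac{23691}{\frac{m{\left(164 \right)}}{-16610} - \frac{8397}{G{\left(-103,117 \right)}}} = - \frac{23691}{\frac{41}{4 \left(-16610\right)} - \frac{8397}{\frac{1}{-151 - 103} \left(117 - 103\right)}} = - \frac{23691}{\frac{41}{4} \left(- \frac{1}{16610}\right) - \frac{8397}{\frac{1}{-254} \cdot 14}} = - \frac{23691}{- \frac{41}{66440} - \frac{8397}{\left(- \frac{1}{254}\right) 14}} = - \frac{23691}{- \frac{41}{66440} - \frac{8397}{- \frac{7}{127}}} = - \frac{23691}{- \frac{41}{66440} - - \frac{1066419}{7}} = - \frac{23691}{- \frac{41}{66440} + \frac{1066419}{7}} = - \frac{23691}{\frac{70852878073}{465080}} = \left(-23691\right) \frac{465080}{70852878073} = - \frac{11018210280}{70852878073}$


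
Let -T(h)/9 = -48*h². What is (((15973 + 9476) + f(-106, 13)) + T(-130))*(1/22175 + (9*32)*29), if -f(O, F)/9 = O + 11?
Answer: 1357020699909504/22175 ≈ 6.1196e+10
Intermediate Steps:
f(O, F) = -99 - 9*O (f(O, F) = -9*(O + 11) = -9*(11 + O) = -99 - 9*O)
T(h) = 432*h² (T(h) = -(-432)*h² = 432*h²)
(((15973 + 9476) + f(-106, 13)) + T(-130))*(1/22175 + (9*32)*29) = (((15973 + 9476) + (-99 - 9*(-106))) + 432*(-130)²)*(1/22175 + (9*32)*29) = ((25449 + (-99 + 954)) + 432*16900)*(1/22175 + 288*29) = ((25449 + 855) + 7300800)*(1/22175 + 8352) = (26304 + 7300800)*(185205601/22175) = 7327104*(185205601/22175) = 1357020699909504/22175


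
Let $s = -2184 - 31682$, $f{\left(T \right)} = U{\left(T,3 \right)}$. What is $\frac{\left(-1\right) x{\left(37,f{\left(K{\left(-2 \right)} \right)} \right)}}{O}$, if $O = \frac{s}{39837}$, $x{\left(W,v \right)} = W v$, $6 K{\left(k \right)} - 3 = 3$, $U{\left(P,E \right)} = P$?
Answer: $\frac{210567}{4838} \approx 43.524$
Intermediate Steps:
$K{\left(k \right)} = 1$ ($K{\left(k \right)} = \frac{1}{2} + \frac{1}{6} \cdot 3 = \frac{1}{2} + \frac{1}{2} = 1$)
$f{\left(T \right)} = T$
$s = -33866$ ($s = -2184 - 31682 = -33866$)
$O = - \frac{4838}{5691}$ ($O = - \frac{33866}{39837} = \left(-33866\right) \frac{1}{39837} = - \frac{4838}{5691} \approx -0.85011$)
$\frac{\left(-1\right) x{\left(37,f{\left(K{\left(-2 \right)} \right)} \right)}}{O} = \frac{\left(-1\right) 37 \cdot 1}{- \frac{4838}{5691}} = \left(-1\right) 37 \left(- \frac{5691}{4838}\right) = \left(-37\right) \left(- \frac{5691}{4838}\right) = \frac{210567}{4838}$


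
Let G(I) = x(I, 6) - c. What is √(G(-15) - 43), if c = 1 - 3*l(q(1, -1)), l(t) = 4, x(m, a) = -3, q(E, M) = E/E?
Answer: I*√35 ≈ 5.9161*I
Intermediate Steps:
q(E, M) = 1
c = -11 (c = 1 - 3*4 = 1 - 12 = -11)
G(I) = 8 (G(I) = -3 - 1*(-11) = -3 + 11 = 8)
√(G(-15) - 43) = √(8 - 43) = √(-35) = I*√35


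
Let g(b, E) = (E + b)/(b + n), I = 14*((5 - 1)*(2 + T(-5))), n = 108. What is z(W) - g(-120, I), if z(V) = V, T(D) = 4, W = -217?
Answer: -199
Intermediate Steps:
I = 336 (I = 14*((5 - 1)*(2 + 4)) = 14*(4*6) = 14*24 = 336)
g(b, E) = (E + b)/(108 + b) (g(b, E) = (E + b)/(b + 108) = (E + b)/(108 + b))
z(W) - g(-120, I) = -217 - (336 - 120)/(108 - 120) = -217 - 216/(-12) = -217 - (-1)*216/12 = -217 - 1*(-18) = -217 + 18 = -199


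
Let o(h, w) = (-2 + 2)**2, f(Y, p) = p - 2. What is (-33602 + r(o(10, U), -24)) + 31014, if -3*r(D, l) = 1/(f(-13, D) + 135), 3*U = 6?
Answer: -1032613/399 ≈ -2588.0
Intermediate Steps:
U = 2 (U = (1/3)*6 = 2)
f(Y, p) = -2 + p
o(h, w) = 0 (o(h, w) = 0**2 = 0)
r(D, l) = -1/(3*(133 + D)) (r(D, l) = -1/(3*((-2 + D) + 135)) = -1/(3*(133 + D)))
(-33602 + r(o(10, U), -24)) + 31014 = (-33602 - 1/(399 + 3*0)) + 31014 = (-33602 - 1/(399 + 0)) + 31014 = (-33602 - 1/399) + 31014 = -13407199/399 + 31014 = -1032613/399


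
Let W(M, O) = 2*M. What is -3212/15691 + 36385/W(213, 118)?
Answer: 8021813/94146 ≈ 85.206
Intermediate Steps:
-3212/15691 + 36385/W(213, 118) = -3212/15691 + 36385/((2*213)) = -3212*1/15691 + 36385/426 = -3212/15691 + 36385*(1/426) = -3212/15691 + 36385/426 = 8021813/94146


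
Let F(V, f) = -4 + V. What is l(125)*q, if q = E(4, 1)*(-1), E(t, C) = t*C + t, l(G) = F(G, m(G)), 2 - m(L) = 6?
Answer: -968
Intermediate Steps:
m(L) = -4 (m(L) = 2 - 1*6 = 2 - 6 = -4)
l(G) = -4 + G
E(t, C) = t + C*t (E(t, C) = C*t + t = t + C*t)
q = -8 (q = (4*(1 + 1))*(-1) = (4*2)*(-1) = 8*(-1) = -8)
l(125)*q = (-4 + 125)*(-8) = 121*(-8) = -968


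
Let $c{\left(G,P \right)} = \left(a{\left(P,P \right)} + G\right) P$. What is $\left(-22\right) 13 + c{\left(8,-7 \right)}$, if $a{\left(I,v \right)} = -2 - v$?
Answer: $-377$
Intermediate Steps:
$c{\left(G,P \right)} = P \left(-2 + G - P\right)$ ($c{\left(G,P \right)} = \left(\left(-2 - P\right) + G\right) P = \left(-2 + G - P\right) P = P \left(-2 + G - P\right)$)
$\left(-22\right) 13 + c{\left(8,-7 \right)} = \left(-22\right) 13 - 7 \left(-2 + 8 - -7\right) = -286 - 7 \left(-2 + 8 + 7\right) = -286 - 91 = -377$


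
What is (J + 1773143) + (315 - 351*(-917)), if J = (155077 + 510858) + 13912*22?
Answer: 3067324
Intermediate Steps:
J = 971999 (J = 665935 + 306064 = 971999)
(J + 1773143) + (315 - 351*(-917)) = (971999 + 1773143) + (315 - 351*(-917)) = 2745142 + (315 + 321867) = 2745142 + 322182 = 3067324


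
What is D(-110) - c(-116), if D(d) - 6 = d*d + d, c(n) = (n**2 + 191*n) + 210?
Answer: 20486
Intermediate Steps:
c(n) = 210 + n**2 + 191*n
D(d) = 6 + d + d**2 (D(d) = 6 + (d*d + d) = 6 + (d**2 + d) = 6 + (d + d**2) = 6 + d + d**2)
D(-110) - c(-116) = (6 - 110 + (-110)**2) - (210 + (-116)**2 + 191*(-116)) = (6 - 110 + 12100) - (210 + 13456 - 22156) = 11996 - 1*(-8490) = 11996 + 8490 = 20486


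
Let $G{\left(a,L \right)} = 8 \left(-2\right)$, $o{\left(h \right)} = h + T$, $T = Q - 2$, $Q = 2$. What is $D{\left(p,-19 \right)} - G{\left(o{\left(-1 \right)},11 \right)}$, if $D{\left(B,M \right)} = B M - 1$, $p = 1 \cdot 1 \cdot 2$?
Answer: $-23$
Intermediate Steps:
$T = 0$ ($T = 2 - 2 = 0$)
$o{\left(h \right)} = h$ ($o{\left(h \right)} = h + 0 = h$)
$p = 2$ ($p = 1 \cdot 2 = 2$)
$D{\left(B,M \right)} = -1 + B M$
$G{\left(a,L \right)} = -16$
$D{\left(p,-19 \right)} - G{\left(o{\left(-1 \right)},11 \right)} = \left(-1 + 2 \left(-19\right)\right) - -16 = \left(-1 - 38\right) + 16 = -39 + 16 = -23$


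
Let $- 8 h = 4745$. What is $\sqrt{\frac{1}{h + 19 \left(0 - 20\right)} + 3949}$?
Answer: $\frac{\sqrt{26592657805}}{2595} \approx 62.841$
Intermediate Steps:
$h = - \frac{4745}{8}$ ($h = \left(- \frac{1}{8}\right) 4745 = - \frac{4745}{8} \approx -593.13$)
$\sqrt{\frac{1}{h + 19 \left(0 - 20\right)} + 3949} = \sqrt{\frac{1}{- \frac{4745}{8} + 19 \left(0 - 20\right)} + 3949} = \sqrt{\frac{1}{- \frac{4745}{8} + 19 \left(-20\right)} + 3949} = \sqrt{\frac{1}{- \frac{4745}{8} - 380} + 3949} = \sqrt{\frac{1}{- \frac{7785}{8}} + 3949} = \sqrt{- \frac{8}{7785} + 3949} = \sqrt{\frac{30742957}{7785}} = \frac{\sqrt{26592657805}}{2595}$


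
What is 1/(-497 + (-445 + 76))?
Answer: -1/866 ≈ -0.0011547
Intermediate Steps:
1/(-497 + (-445 + 76)) = 1/(-497 - 369) = 1/(-866) = -1/866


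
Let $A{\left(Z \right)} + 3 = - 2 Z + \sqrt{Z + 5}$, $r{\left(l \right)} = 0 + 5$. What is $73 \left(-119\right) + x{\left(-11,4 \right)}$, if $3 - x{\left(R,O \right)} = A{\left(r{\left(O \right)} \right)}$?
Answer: $-8671 - \sqrt{10} \approx -8674.2$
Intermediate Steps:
$r{\left(l \right)} = 5$
$A{\left(Z \right)} = -3 + \sqrt{5 + Z} - 2 Z$ ($A{\left(Z \right)} = -3 - \left(- \sqrt{Z + 5} + 2 Z\right) = -3 - \left(- \sqrt{5 + Z} + 2 Z\right) = -3 + \sqrt{5 + Z} - 2 Z$)
$x{\left(R,O \right)} = 16 - \sqrt{10}$ ($x{\left(R,O \right)} = 3 - \left(-3 + \sqrt{5 + 5} - 10\right) = 3 - \left(-3 + \sqrt{10} - 10\right) = 3 - \left(-13 + \sqrt{10}\right) = 3 + \left(13 - \sqrt{10}\right) = 16 - \sqrt{10}$)
$73 \left(-119\right) + x{\left(-11,4 \right)} = 73 \left(-119\right) + \left(16 - \sqrt{10}\right) = -8687 + \left(16 - \sqrt{10}\right) = -8671 - \sqrt{10}$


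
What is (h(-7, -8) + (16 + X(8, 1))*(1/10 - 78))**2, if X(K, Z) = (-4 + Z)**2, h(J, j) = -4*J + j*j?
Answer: 13771521/4 ≈ 3.4429e+6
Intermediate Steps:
h(J, j) = j**2 - 4*J (h(J, j) = -4*J + j**2 = j**2 - 4*J)
(h(-7, -8) + (16 + X(8, 1))*(1/10 - 78))**2 = (((-8)**2 - 4*(-7)) + (16 + (-4 + 1)**2)*(1/10 - 78))**2 = ((64 + 28) + (16 + (-3)**2)*(1/10 - 78))**2 = (92 + (16 + 9)*(-779/10))**2 = (92 + 25*(-779/10))**2 = (92 - 3895/2)**2 = (-3711/2)**2 = 13771521/4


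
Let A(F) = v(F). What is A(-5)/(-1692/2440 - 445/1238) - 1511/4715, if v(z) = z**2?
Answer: -22554568716/937252415 ≈ -24.065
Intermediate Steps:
A(F) = F**2
A(-5)/(-1692/2440 - 445/1238) - 1511/4715 = (-5)**2/(-1692/2440 - 445/1238) - 1511/4715 = 25/(-1692*1/2440 - 445*1/1238) - 1511*1/4715 = 25/(-423/610 - 445/1238) - 1511/4715 = 25/(-198781/188795) - 1511/4715 = 25*(-188795/198781) - 1511/4715 = -4719875/198781 - 1511/4715 = -22554568716/937252415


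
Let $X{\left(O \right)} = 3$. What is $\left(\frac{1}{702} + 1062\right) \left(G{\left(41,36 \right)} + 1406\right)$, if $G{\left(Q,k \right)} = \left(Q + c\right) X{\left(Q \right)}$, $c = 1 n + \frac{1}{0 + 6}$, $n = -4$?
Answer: $\frac{2262668375}{1404} \approx 1.6116 \cdot 10^{6}$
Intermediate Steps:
$c = - \frac{23}{6}$ ($c = 1 \left(-4\right) + \frac{1}{0 + 6} = -4 + \frac{1}{6} = - \frac{23}{6} \approx -3.8333$)
$G{\left(Q,k \right)} = - \frac{23}{2} + 3 Q$ ($G{\left(Q,k \right)} = \left(Q - \frac{23}{6}\right) 3 = \left(- \frac{23}{6} + Q\right) 3 = - \frac{23}{2} + 3 Q$)
$\left(\frac{1}{702} + 1062\right) \left(G{\left(41,36 \right)} + 1406\right) = \left(\frac{1}{702} + 1062\right) \left(\left(- \frac{23}{2} + 3 \cdot 41\right) + 1406\right) = \left(\frac{1}{702} + 1062\right) \left(\left(- \frac{23}{2} + 123\right) + 1406\right) = \frac{745525 \left(\frac{223}{2} + 1406\right)}{702} = \frac{745525}{702} \cdot \frac{3035}{2} = \frac{2262668375}{1404}$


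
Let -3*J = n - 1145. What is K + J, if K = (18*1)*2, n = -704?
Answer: 1957/3 ≈ 652.33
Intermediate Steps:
J = 1849/3 (J = -(-704 - 1145)/3 = -⅓*(-1849) = 1849/3 ≈ 616.33)
K = 36 (K = 18*2 = 36)
K + J = 36 + 1849/3 = 1957/3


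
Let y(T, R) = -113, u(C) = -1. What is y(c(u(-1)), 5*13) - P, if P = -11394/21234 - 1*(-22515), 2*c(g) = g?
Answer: -80078593/3539 ≈ -22627.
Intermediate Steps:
c(g) = g/2
P = 79678686/3539 (P = -11394*1/21234 + 22515 = -1899/3539 + 22515 = 79678686/3539 ≈ 22514.)
y(c(u(-1)), 5*13) - P = -113 - 1*79678686/3539 = -113 - 79678686/3539 = -80078593/3539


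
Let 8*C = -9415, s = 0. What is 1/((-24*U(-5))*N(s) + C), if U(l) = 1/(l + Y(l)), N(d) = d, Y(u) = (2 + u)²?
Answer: -8/9415 ≈ -0.00084971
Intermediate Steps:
C = -9415/8 (C = (⅛)*(-9415) = -9415/8 ≈ -1176.9)
U(l) = 1/(l + (2 + l)²)
1/((-24*U(-5))*N(s) + C) = 1/(-24/(-5 + (2 - 5)²)*0 - 9415/8) = 1/(-24/(-5 + (-3)²)*0 - 9415/8) = 1/(-24/(-5 + 9)*0 - 9415/8) = 1/(-24/4*0 - 9415/8) = 1/(-24*¼*0 - 9415/8) = 1/(-6*0 - 9415/8) = 1/(0 - 9415/8) = 1/(-9415/8) = -8/9415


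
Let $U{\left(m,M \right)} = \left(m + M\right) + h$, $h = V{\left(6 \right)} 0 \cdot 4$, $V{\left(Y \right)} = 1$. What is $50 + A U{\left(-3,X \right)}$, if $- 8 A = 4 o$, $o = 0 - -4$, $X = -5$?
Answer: $66$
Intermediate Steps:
$o = 4$ ($o = 0 + 4 = 4$)
$h = 0$ ($h = 1 \cdot 0 \cdot 4 = 0 \cdot 4 = 0$)
$U{\left(m,M \right)} = M + m$ ($U{\left(m,M \right)} = \left(m + M\right) + 0 = \left(M + m\right) + 0 = M + m$)
$A = -2$ ($A = - \frac{4 \cdot 4}{8} = \left(- \frac{1}{8}\right) 16 = -2$)
$50 + A U{\left(-3,X \right)} = 50 - 2 \left(-5 - 3\right) = 50 - -16 = 50 + 16 = 66$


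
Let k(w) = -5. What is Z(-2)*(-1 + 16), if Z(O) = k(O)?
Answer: -75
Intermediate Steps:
Z(O) = -5
Z(-2)*(-1 + 16) = -5*(-1 + 16) = -5*15 = -75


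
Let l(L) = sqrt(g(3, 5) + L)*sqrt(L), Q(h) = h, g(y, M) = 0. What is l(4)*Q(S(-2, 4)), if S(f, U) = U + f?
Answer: 8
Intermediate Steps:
l(L) = L (l(L) = sqrt(0 + L)*sqrt(L) = sqrt(L)*sqrt(L) = L)
l(4)*Q(S(-2, 4)) = 4*(4 - 2) = 4*2 = 8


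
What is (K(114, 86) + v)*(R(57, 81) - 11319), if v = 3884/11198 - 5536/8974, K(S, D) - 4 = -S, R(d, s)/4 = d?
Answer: 30725205514428/25122713 ≈ 1.2230e+6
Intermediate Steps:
R(d, s) = 4*d
K(S, D) = 4 - S
v = -6784278/25122713 (v = 3884*(1/11198) - 5536*1/8974 = 1942/5599 - 2768/4487 = -6784278/25122713 ≈ -0.27005)
(K(114, 86) + v)*(R(57, 81) - 11319) = ((4 - 1*114) - 6784278/25122713)*(4*57 - 11319) = ((4 - 114) - 6784278/25122713)*(228 - 11319) = (-110 - 6784278/25122713)*(-11091) = -2770282708/25122713*(-11091) = 30725205514428/25122713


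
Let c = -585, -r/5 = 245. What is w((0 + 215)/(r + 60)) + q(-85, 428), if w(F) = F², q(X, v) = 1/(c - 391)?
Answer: 1750335/52986064 ≈ 0.033034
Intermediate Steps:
r = -1225 (r = -5*245 = -1225)
q(X, v) = -1/976 (q(X, v) = 1/(-585 - 391) = 1/(-976) = -1/976)
w((0 + 215)/(r + 60)) + q(-85, 428) = ((0 + 215)/(-1225 + 60))² - 1/976 = (215/(-1165))² - 1/976 = (215*(-1/1165))² - 1/976 = (-43/233)² - 1/976 = 1849/54289 - 1/976 = 1750335/52986064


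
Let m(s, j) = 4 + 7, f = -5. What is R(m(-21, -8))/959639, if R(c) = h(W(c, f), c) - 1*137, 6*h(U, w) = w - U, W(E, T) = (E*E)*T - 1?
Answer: -205/5757834 ≈ -3.5604e-5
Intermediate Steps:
W(E, T) = -1 + T*E² (W(E, T) = E²*T - 1 = T*E² - 1 = -1 + T*E²)
h(U, w) = -U/6 + w/6 (h(U, w) = (w - U)/6 = -U/6 + w/6)
m(s, j) = 11
R(c) = -821/6 + c/6 + 5*c²/6 (R(c) = (-(-1 - 5*c²)/6 + c/6) - 1*137 = ((⅙ + 5*c²/6) + c/6) - 137 = (⅙ + c/6 + 5*c²/6) - 137 = -821/6 + c/6 + 5*c²/6)
R(m(-21, -8))/959639 = (-821/6 + (⅙)*11 + (⅚)*11²)/959639 = (-821/6 + 11/6 + (⅚)*121)*(1/959639) = (-821/6 + 11/6 + 605/6)*(1/959639) = -205/6*1/959639 = -205/5757834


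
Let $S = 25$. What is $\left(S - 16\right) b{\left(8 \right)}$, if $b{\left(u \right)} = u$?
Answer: $72$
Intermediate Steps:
$\left(S - 16\right) b{\left(8 \right)} = \left(25 - 16\right) 8 = 9 \cdot 8 = 72$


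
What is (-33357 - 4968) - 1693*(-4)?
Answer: -31553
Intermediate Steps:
(-33357 - 4968) - 1693*(-4) = -38325 + 6772 = -31553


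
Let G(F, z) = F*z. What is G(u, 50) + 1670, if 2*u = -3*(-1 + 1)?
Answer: 1670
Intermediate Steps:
u = 0 (u = (-3*(-1 + 1))/2 = (-3*0)/2 = (1/2)*0 = 0)
G(u, 50) + 1670 = 0*50 + 1670 = 0 + 1670 = 1670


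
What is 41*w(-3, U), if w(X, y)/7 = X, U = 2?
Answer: -861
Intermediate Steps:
w(X, y) = 7*X
41*w(-3, U) = 41*(7*(-3)) = 41*(-21) = -861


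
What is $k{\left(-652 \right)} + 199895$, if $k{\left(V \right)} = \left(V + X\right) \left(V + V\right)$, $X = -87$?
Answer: $1163551$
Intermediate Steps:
$k{\left(V \right)} = 2 V \left(-87 + V\right)$ ($k{\left(V \right)} = \left(V - 87\right) \left(V + V\right) = \left(-87 + V\right) 2 V = 2 V \left(-87 + V\right)$)
$k{\left(-652 \right)} + 199895 = 2 \left(-652\right) \left(-87 - 652\right) + 199895 = 2 \left(-652\right) \left(-739\right) + 199895 = 963656 + 199895 = 1163551$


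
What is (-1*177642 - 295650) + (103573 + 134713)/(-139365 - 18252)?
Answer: -74599103450/157617 ≈ -4.7329e+5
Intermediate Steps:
(-1*177642 - 295650) + (103573 + 134713)/(-139365 - 18252) = (-177642 - 295650) + 238286/(-157617) = -473292 + 238286*(-1/157617) = -473292 - 238286/157617 = -74599103450/157617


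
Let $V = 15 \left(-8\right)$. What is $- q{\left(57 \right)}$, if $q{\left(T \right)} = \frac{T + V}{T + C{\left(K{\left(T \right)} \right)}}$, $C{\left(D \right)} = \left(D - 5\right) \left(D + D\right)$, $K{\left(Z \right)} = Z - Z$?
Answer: $\frac{21}{19} \approx 1.1053$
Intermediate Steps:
$K{\left(Z \right)} = 0$
$V = -120$
$C{\left(D \right)} = 2 D \left(-5 + D\right)$ ($C{\left(D \right)} = \left(-5 + D\right) 2 D = 2 D \left(-5 + D\right)$)
$q{\left(T \right)} = \frac{-120 + T}{T}$ ($q{\left(T \right)} = \frac{T - 120}{T + 2 \cdot 0 \left(-5 + 0\right)} = \frac{-120 + T}{T + 2 \cdot 0 \left(-5\right)} = \frac{-120 + T}{T + 0} = \frac{-120 + T}{T}$)
$- q{\left(57 \right)} = - \frac{-120 + 57}{57} = - \frac{-63}{57} = \left(-1\right) \left(- \frac{21}{19}\right) = \frac{21}{19}$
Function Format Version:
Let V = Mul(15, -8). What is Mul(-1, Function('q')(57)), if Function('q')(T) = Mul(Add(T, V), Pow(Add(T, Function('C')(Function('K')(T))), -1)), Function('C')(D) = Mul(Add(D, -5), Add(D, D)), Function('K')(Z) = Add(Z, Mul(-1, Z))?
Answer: Rational(21, 19) ≈ 1.1053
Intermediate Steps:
Function('K')(Z) = 0
V = -120
Function('C')(D) = Mul(2, D, Add(-5, D)) (Function('C')(D) = Mul(Add(-5, D), Mul(2, D)) = Mul(2, D, Add(-5, D)))
Function('q')(T) = Mul(Pow(T, -1), Add(-120, T)) (Function('q')(T) = Mul(Add(T, -120), Pow(Add(T, Mul(2, 0, Add(-5, 0))), -1)) = Mul(Add(-120, T), Pow(Add(T, Mul(2, 0, -5)), -1)) = Mul(Add(-120, T), Pow(Add(T, 0), -1)) = Mul(Add(-120, T), Pow(T, -1)) = Mul(Pow(T, -1), Add(-120, T)))
Mul(-1, Function('q')(57)) = Mul(-1, Mul(Pow(57, -1), Add(-120, 57))) = Mul(-1, Mul(Rational(1, 57), -63)) = Mul(-1, Rational(-21, 19)) = Rational(21, 19)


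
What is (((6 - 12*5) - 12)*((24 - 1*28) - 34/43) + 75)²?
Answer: 282946041/1849 ≈ 1.5303e+5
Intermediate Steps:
(((6 - 12*5) - 12)*((24 - 1*28) - 34/43) + 75)² = (((6 - 4*15) - 12)*((24 - 28) - 34*1/43) + 75)² = (((6 - 60) - 12)*(-4 - 34/43) + 75)² = ((-54 - 12)*(-206/43) + 75)² = (-66*(-206/43) + 75)² = (13596/43 + 75)² = (16821/43)² = 282946041/1849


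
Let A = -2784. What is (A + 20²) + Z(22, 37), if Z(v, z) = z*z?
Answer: -1015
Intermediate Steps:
Z(v, z) = z²
(A + 20²) + Z(22, 37) = (-2784 + 20²) + 37² = (-2784 + 400) + 1369 = -2384 + 1369 = -1015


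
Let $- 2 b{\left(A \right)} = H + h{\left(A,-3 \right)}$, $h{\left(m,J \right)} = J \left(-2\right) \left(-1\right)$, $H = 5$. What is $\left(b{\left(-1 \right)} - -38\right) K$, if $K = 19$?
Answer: $\frac{1463}{2} \approx 731.5$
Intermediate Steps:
$h{\left(m,J \right)} = 2 J$ ($h{\left(m,J \right)} = - 2 J \left(-1\right) = 2 J$)
$b{\left(A \right)} = \frac{1}{2}$ ($b{\left(A \right)} = - \frac{5 + 2 \left(-3\right)}{2} = - \frac{5 - 6}{2} = \left(- \frac{1}{2}\right) \left(-1\right) = \frac{1}{2}$)
$\left(b{\left(-1 \right)} - -38\right) K = \left(\frac{1}{2} - -38\right) 19 = \left(\frac{1}{2} + 38\right) 19 = \frac{77}{2} \cdot 19 = \frac{1463}{2}$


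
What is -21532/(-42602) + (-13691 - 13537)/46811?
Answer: -10859486/142445873 ≈ -0.076236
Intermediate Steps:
-21532/(-42602) + (-13691 - 13537)/46811 = -21532*(-1/42602) - 27228*1/46811 = 1538/3043 - 27228/46811 = -10859486/142445873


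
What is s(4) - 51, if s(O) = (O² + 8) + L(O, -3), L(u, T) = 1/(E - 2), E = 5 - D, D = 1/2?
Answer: -133/5 ≈ -26.600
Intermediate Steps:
D = ½ ≈ 0.50000
E = 9/2 (E = 5 - 1*½ = 5 - ½ = 9/2 ≈ 4.5000)
L(u, T) = ⅖ (L(u, T) = 1/(9/2 - 2) = 1/(5/2) = ⅖)
s(O) = 42/5 + O² (s(O) = (O² + 8) + ⅖ = (8 + O²) + ⅖ = 42/5 + O²)
s(4) - 51 = (42/5 + 4²) - 51 = (42/5 + 16) - 51 = 122/5 - 51 = -133/5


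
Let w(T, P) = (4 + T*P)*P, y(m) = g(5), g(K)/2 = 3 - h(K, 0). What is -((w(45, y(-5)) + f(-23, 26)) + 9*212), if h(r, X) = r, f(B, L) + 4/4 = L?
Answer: -2637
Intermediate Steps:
f(B, L) = -1 + L
g(K) = 6 - 2*K (g(K) = 2*(3 - K) = 6 - 2*K)
y(m) = -4 (y(m) = 6 - 2*5 = 6 - 10 = -4)
w(T, P) = P*(4 + P*T) (w(T, P) = (4 + P*T)*P = P*(4 + P*T))
-((w(45, y(-5)) + f(-23, 26)) + 9*212) = -((-4*(4 - 4*45) + (-1 + 26)) + 9*212) = -((-4*(4 - 180) + 25) + 1908) = -((-4*(-176) + 25) + 1908) = -((704 + 25) + 1908) = -(729 + 1908) = -1*2637 = -2637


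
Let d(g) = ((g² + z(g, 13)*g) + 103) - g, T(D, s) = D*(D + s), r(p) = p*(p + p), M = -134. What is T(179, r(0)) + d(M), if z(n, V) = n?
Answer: 68190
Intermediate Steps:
r(p) = 2*p² (r(p) = p*(2*p) = 2*p²)
d(g) = 103 - g + 2*g² (d(g) = ((g² + g*g) + 103) - g = ((g² + g²) + 103) - g = (2*g² + 103) - g = (103 + 2*g²) - g = 103 - g + 2*g²)
T(179, r(0)) + d(M) = 179*(179 + 2*0²) + (103 - 1*(-134) + 2*(-134)²) = 179*(179 + 2*0) + (103 + 134 + 2*17956) = 179*(179 + 0) + (103 + 134 + 35912) = 179*179 + 36149 = 32041 + 36149 = 68190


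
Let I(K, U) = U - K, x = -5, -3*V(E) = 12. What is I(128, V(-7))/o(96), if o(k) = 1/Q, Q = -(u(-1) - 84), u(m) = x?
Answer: -11748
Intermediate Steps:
V(E) = -4 (V(E) = -1/3*12 = -4)
u(m) = -5
Q = 89 (Q = -(-5 - 84) = -1*(-89) = 89)
o(k) = 1/89
I(128, V(-7))/o(96) = (-4 - 1*128)/(1/89) = (-4 - 128)*89 = -132*89 = -11748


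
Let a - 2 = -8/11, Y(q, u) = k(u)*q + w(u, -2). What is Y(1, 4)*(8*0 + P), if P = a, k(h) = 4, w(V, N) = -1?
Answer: 42/11 ≈ 3.8182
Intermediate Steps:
Y(q, u) = -1 + 4*q (Y(q, u) = 4*q - 1 = -1 + 4*q)
a = 14/11 (a = 2 - 8/11 = 14/11 ≈ 1.2727)
P = 14/11 ≈ 1.2727
Y(1, 4)*(8*0 + P) = (-1 + 4*1)*(8*0 + 14/11) = (-1 + 4)*(0 + 14/11) = 3*(14/11) = 42/11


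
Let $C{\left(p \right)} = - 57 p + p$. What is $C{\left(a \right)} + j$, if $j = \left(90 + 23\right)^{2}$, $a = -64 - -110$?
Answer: $10193$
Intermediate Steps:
$a = 46$ ($a = -64 + 110 = 46$)
$C{\left(p \right)} = - 56 p$
$j = 12769$ ($j = 113^{2} = 12769$)
$C{\left(a \right)} + j = \left(-56\right) 46 + 12769 = -2576 + 12769 = 10193$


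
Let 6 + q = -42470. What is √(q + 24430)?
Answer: I*√18046 ≈ 134.34*I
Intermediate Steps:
q = -42476 (q = -6 - 42470 = -42476)
√(q + 24430) = √(-42476 + 24430) = √(-18046) = I*√18046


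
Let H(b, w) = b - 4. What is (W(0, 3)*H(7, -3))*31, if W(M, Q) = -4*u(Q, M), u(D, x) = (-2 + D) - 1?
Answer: 0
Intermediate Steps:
u(D, x) = -3 + D
H(b, w) = -4 + b
W(M, Q) = 12 - 4*Q (W(M, Q) = -4*(-3 + Q) = 12 - 4*Q)
(W(0, 3)*H(7, -3))*31 = ((12 - 4*3)*(-4 + 7))*31 = ((12 - 12)*3)*31 = (0*3)*31 = 0*31 = 0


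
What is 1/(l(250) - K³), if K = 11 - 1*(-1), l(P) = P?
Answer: -1/1478 ≈ -0.00067659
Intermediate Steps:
K = 12 (K = 11 + 1 = 12)
1/(l(250) - K³) = 1/(250 - 1*12³) = 1/(250 - 1*1728) = 1/(250 - 1728) = 1/(-1478) = -1/1478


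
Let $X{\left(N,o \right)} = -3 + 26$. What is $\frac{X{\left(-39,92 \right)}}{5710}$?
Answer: $\frac{23}{5710} \approx 0.004028$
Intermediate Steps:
$X{\left(N,o \right)} = 23$
$\frac{X{\left(-39,92 \right)}}{5710} = \frac{23}{5710}$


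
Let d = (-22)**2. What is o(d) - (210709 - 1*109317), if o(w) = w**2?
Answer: 132864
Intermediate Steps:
d = 484
o(d) - (210709 - 1*109317) = 484**2 - (210709 - 1*109317) = 234256 - (210709 - 109317) = 234256 - 1*101392 = 234256 - 101392 = 132864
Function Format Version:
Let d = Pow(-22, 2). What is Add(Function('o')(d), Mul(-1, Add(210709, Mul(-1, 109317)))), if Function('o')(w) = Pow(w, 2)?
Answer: 132864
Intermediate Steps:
d = 484
Add(Function('o')(d), Mul(-1, Add(210709, Mul(-1, 109317)))) = Add(Pow(484, 2), Mul(-1, Add(210709, Mul(-1, 109317)))) = Add(234256, Mul(-1, Add(210709, -109317))) = Add(234256, Mul(-1, 101392)) = Add(234256, -101392) = 132864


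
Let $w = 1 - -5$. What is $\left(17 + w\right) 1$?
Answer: $23$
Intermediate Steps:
$w = 6$ ($w = 1 + 5 = 6$)
$\left(17 + w\right) 1 = \left(17 + 6\right) 1 = 23 \cdot 1 = 23$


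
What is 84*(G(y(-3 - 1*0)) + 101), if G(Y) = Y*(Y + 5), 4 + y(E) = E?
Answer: 9660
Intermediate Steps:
y(E) = -4 + E
G(Y) = Y*(5 + Y)
84*(G(y(-3 - 1*0)) + 101) = 84*((-4 + (-3 - 1*0))*(5 + (-4 + (-3 - 1*0))) + 101) = 84*((-4 + (-3 + 0))*(5 + (-4 + (-3 + 0))) + 101) = 84*((-4 - 3)*(5 + (-4 - 3)) + 101) = 84*(-7*(5 - 7) + 101) = 84*(-7*(-2) + 101) = 84*(14 + 101) = 84*115 = 9660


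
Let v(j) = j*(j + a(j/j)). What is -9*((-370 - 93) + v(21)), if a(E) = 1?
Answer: 9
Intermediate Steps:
v(j) = j*(1 + j) (v(j) = j*(j + 1) = j*(1 + j))
-9*((-370 - 93) + v(21)) = -9*((-370 - 93) + 21*(1 + 21)) = -9*(-463 + 21*22) = -9*(-463 + 462) = -9*(-1) = 9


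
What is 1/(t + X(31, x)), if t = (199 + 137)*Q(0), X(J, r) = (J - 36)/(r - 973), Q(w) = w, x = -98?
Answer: 1071/5 ≈ 214.20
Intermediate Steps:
X(J, r) = (-36 + J)/(-973 + r)
t = 0 (t = (199 + 137)*0 = 336*0 = 0)
1/(t + X(31, x)) = 1/(0 + (-36 + 31)/(-973 - 98)) = 1/(0 - 5/(-1071)) = 1/(0 - 1/1071*(-5)) = 1/(0 + 5/1071) = 1/(5/1071) = 1071/5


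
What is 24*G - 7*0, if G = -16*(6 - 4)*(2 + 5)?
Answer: -5376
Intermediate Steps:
G = -224 (G = -32*7 = -16*14 = -224)
24*G - 7*0 = 24*(-224) - 7*0 = -5376 + 0 = -5376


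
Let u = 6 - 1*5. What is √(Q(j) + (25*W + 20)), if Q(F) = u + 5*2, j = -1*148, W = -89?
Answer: I*√2194 ≈ 46.84*I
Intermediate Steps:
u = 1 (u = 6 - 5 = 1)
j = -148
Q(F) = 11 (Q(F) = 1 + 5*2 = 1 + 10 = 11)
√(Q(j) + (25*W + 20)) = √(11 + (25*(-89) + 20)) = √(11 + (-2225 + 20)) = √(11 - 2205) = √(-2194) = I*√2194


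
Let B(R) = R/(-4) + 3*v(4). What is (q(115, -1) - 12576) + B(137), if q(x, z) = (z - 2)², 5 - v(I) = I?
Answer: -50393/4 ≈ -12598.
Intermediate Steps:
v(I) = 5 - I
q(x, z) = (-2 + z)²
B(R) = 3 - R/4 (B(R) = R/(-4) + 3*(5 - 1*4) = R*(-¼) + 3*(5 - 4) = -R/4 + 3*1 = -R/4 + 3 = 3 - R/4)
(q(115, -1) - 12576) + B(137) = ((-2 - 1)² - 12576) + (3 - ¼*137) = ((-3)² - 12576) + (3 - 137/4) = (9 - 12576) - 125/4 = -12567 - 125/4 = -50393/4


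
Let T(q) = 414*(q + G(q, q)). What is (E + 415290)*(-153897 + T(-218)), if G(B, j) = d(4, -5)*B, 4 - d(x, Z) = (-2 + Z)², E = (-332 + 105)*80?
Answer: 1515921061830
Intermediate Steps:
E = -18160 (E = -227*80 = -18160)
d(x, Z) = 4 - (-2 + Z)²
G(B, j) = -45*B (G(B, j) = (-5*(4 - 1*(-5)))*B = (-5*(4 + 5))*B = (-5*9)*B = -45*B)
T(q) = -18216*q (T(q) = 414*(q - 45*q) = 414*(-44*q) = -18216*q)
(E + 415290)*(-153897 + T(-218)) = (-18160 + 415290)*(-153897 - 18216*(-218)) = 397130*(-153897 + 3971088) = 397130*3817191 = 1515921061830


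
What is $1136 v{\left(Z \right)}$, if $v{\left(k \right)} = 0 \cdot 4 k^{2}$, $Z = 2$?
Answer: $0$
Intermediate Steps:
$v{\left(k \right)} = 0$ ($v{\left(k \right)} = 0 k^{2} = 0$)
$1136 v{\left(Z \right)} = 1136 \cdot 0 = 0$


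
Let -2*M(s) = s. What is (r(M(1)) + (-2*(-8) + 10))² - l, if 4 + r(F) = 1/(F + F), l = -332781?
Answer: 333222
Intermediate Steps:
M(s) = -s/2
r(F) = -4 + 1/(2*F) (r(F) = -4 + 1/(F + F) = -4 + 1/(2*F))
(r(M(1)) + (-2*(-8) + 10))² - l = ((-4 + 1/(2*((-½*1)))) + (-2*(-8) + 10))² - 1*(-332781) = ((-4 + 1/(2*(-½))) + (16 + 10))² + 332781 = ((-4 + (½)*(-2)) + 26)² + 332781 = ((-4 - 1) + 26)² + 332781 = (-5 + 26)² + 332781 = 21² + 332781 = 441 + 332781 = 333222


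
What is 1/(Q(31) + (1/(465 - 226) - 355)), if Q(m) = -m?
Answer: -239/92253 ≈ -0.0025907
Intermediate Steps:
1/(Q(31) + (1/(465 - 226) - 355)) = 1/(-1*31 + (1/(465 - 226) - 355)) = 1/(-31 + (1/239 - 355)) = 1/(-31 - 84844/239) = 1/(-92253/239) = -239/92253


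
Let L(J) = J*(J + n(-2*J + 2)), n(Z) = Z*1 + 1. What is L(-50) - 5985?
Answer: -8635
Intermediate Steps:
n(Z) = 1 + Z (n(Z) = Z + 1 = 1 + Z)
L(J) = J*(3 - J) (L(J) = J*(J + (1 + (-2*J + 2))) = J*(J + (1 + (2 - 2*J))) = J*(J + (3 - 2*J)) = J*(3 - J))
L(-50) - 5985 = -50*(3 - 1*(-50)) - 5985 = -50*(3 + 50) - 5985 = -50*53 - 5985 = -2650 - 5985 = -8635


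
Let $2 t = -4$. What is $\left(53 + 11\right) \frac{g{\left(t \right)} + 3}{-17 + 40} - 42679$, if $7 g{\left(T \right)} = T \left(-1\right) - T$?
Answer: $- \frac{6869719}{161} \approx -42669.0$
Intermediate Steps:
$t = -2$ ($t = \frac{1}{2} \left(-4\right) = -2$)
$g{\left(T \right)} = - \frac{2 T}{7}$ ($g{\left(T \right)} = \frac{T \left(-1\right) - T}{7} = \frac{- T - T}{7} = \frac{\left(-2\right) T}{7} = - \frac{2 T}{7}$)
$\left(53 + 11\right) \frac{g{\left(t \right)} + 3}{-17 + 40} - 42679 = \left(53 + 11\right) \frac{\left(- \frac{2}{7}\right) \left(-2\right) + 3}{-17 + 40} - 42679 = 64 \frac{\frac{4}{7} + 3}{23} - 42679 = 64 \cdot \frac{25}{7} \cdot \frac{1}{23} - 42679 = 64 \cdot \frac{25}{161} - 42679 = \frac{1600}{161} - 42679 = - \frac{6869719}{161}$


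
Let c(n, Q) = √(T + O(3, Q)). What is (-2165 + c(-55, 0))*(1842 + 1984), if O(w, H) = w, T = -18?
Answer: -8283290 + 3826*I*√15 ≈ -8.2833e+6 + 14818.0*I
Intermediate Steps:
c(n, Q) = I*√15 (c(n, Q) = √(-18 + 3) = √(-15) = I*√15)
(-2165 + c(-55, 0))*(1842 + 1984) = (-2165 + I*√15)*(1842 + 1984) = (-2165 + I*√15)*3826 = -8283290 + 3826*I*√15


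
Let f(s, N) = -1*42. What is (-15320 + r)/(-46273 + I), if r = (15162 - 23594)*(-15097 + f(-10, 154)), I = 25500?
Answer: -127636728/20773 ≈ -6144.4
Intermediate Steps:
f(s, N) = -42
r = 127652048 (r = (15162 - 23594)*(-15097 - 42) = -8432*(-15139) = 127652048)
(-15320 + r)/(-46273 + I) = (-15320 + 127652048)/(-46273 + 25500) = 127636728/(-20773) = 127636728*(-1/20773) = -127636728/20773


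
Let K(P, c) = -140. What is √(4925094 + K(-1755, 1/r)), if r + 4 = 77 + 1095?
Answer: √4924954 ≈ 2219.2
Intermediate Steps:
r = 1168 (r = -4 + (77 + 1095) = -4 + 1172 = 1168)
√(4925094 + K(-1755, 1/r)) = √(4925094 - 140) = √4924954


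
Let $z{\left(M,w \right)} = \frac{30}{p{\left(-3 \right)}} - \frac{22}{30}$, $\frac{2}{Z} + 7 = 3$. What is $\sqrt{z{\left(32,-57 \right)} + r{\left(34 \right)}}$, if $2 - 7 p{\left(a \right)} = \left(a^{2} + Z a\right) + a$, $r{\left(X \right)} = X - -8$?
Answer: $\frac{\sqrt{83985}}{165} \approx 1.7564$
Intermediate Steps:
$Z = - \frac{1}{2}$ ($Z = \frac{2}{-7 + 3} = \frac{2}{-4} = 2 \left(- \frac{1}{4}\right) = - \frac{1}{2} \approx -0.5$)
$r{\left(X \right)} = 8 + X$ ($r{\left(X \right)} = X + 8 = 8 + X$)
$p{\left(a \right)} = \frac{2}{7} - \frac{a^{2}}{7} - \frac{a}{14}$ ($p{\left(a \right)} = \frac{2}{7} - \frac{\left(a^{2} - \frac{a}{2}\right) + a}{7} = \frac{2}{7} - \frac{a^{2} + \frac{a}{2}}{7} = \frac{2}{7} - \left(\frac{a^{2}}{7} + \frac{a}{14}\right) = \frac{2}{7} - \frac{a^{2}}{7} - \frac{a}{14}$)
$z{\left(M,w \right)} = - \frac{6421}{165}$ ($z{\left(M,w \right)} = \frac{30}{\frac{2}{7} - \frac{\left(-3\right)^{2}}{7} - - \frac{3}{14}} - \frac{22}{30} = \frac{30}{\frac{2}{7} - \frac{9}{7} + \frac{3}{14}} - \frac{11}{15} = \frac{30}{- \frac{11}{14}} - \frac{11}{15} = 30 \left(- \frac{14}{11}\right) - \frac{11}{15} = - \frac{420}{11} - \frac{11}{15} = - \frac{6421}{165}$)
$\sqrt{z{\left(32,-57 \right)} + r{\left(34 \right)}} = \sqrt{- \frac{6421}{165} + \left(8 + 34\right)} = \sqrt{- \frac{6421}{165} + 42} = \sqrt{\frac{509}{165}} = \frac{\sqrt{83985}}{165}$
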